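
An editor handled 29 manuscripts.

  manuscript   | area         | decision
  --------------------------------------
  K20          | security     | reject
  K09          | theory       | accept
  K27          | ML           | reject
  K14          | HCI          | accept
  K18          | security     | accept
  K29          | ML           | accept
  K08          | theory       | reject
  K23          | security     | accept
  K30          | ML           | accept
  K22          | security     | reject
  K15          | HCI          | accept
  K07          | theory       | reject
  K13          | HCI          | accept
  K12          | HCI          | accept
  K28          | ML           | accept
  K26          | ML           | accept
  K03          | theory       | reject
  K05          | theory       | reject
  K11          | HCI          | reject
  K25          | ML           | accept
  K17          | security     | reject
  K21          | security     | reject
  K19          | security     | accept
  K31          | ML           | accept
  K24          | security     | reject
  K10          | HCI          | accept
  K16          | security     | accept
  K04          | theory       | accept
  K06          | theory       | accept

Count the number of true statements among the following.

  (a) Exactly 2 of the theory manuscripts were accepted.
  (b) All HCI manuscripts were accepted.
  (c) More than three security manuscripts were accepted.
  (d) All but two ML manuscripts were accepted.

(a) theory: |A| = 7, |A ∩ B| = 3; needs |A ∩ B| = 2 — false.
(b) HCI: |A| = 6, |A ∩ B| = 5; needs A ⊆ B, i.e. every element of A is in B (|A ∖ B| = 0) — false.
(c) security: |A| = 9, |A ∩ B| = 4; needs |A ∩ B| > 3 — true.
(d) ML: |A| = 7, |A ∩ B| = 6; needs |A ∖ B| = 2 — false.

1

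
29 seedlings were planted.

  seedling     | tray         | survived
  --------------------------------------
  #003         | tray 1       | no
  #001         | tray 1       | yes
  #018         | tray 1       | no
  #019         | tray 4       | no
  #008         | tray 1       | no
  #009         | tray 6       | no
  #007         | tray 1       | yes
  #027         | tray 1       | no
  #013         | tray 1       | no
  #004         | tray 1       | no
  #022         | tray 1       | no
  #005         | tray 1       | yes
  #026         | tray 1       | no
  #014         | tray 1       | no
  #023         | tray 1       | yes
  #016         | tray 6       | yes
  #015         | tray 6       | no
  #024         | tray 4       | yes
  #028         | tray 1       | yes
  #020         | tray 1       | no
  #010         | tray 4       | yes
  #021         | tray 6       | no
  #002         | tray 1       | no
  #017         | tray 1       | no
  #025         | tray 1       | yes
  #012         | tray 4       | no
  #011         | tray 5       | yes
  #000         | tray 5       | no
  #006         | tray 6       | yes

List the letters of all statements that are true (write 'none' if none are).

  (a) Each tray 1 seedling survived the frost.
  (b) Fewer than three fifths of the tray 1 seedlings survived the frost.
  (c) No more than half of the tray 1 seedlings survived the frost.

|A| = 18, |A ∩ B| = 6, |A ∖ B| = 12.
(a) A ⊆ B, i.e. every element of A is in B (|A ∖ B| = 0): fails.
(b) |A ∩ B| / |A| < 3/5: holds.
(c) |A ∩ B| ≤ |A ∖ B|: holds.

(b), (c)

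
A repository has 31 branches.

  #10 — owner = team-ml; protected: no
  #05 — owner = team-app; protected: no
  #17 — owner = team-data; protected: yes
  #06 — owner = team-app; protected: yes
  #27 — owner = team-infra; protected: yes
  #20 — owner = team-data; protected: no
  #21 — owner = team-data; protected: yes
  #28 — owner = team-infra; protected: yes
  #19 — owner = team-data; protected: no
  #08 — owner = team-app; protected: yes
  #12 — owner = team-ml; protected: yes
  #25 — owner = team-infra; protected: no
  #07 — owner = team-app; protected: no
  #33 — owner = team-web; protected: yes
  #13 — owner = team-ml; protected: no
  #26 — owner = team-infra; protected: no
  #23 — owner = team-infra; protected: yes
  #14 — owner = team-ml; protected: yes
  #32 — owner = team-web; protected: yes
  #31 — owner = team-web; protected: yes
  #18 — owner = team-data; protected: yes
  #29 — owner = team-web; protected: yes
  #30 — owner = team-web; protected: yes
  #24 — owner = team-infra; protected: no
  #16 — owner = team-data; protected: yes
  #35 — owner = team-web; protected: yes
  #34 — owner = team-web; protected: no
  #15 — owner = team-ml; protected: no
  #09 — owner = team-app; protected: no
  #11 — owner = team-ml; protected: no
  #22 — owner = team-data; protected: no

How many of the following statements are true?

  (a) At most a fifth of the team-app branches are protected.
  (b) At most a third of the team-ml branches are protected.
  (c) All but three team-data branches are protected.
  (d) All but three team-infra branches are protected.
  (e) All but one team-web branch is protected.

4

(a) team-app: |A| = 5, |A ∩ B| = 2; needs |A ∩ B| / |A| ≤ 1/5 — false.
(b) team-ml: |A| = 6, |A ∩ B| = 2; needs |A ∩ B| / |A| ≤ 1/3 — true.
(c) team-data: |A| = 7, |A ∩ B| = 4; needs |A ∖ B| = 3 — true.
(d) team-infra: |A| = 6, |A ∩ B| = 3; needs |A ∖ B| = 3 — true.
(e) team-web: |A| = 7, |A ∩ B| = 6; needs |A ∖ B| = 1 — true.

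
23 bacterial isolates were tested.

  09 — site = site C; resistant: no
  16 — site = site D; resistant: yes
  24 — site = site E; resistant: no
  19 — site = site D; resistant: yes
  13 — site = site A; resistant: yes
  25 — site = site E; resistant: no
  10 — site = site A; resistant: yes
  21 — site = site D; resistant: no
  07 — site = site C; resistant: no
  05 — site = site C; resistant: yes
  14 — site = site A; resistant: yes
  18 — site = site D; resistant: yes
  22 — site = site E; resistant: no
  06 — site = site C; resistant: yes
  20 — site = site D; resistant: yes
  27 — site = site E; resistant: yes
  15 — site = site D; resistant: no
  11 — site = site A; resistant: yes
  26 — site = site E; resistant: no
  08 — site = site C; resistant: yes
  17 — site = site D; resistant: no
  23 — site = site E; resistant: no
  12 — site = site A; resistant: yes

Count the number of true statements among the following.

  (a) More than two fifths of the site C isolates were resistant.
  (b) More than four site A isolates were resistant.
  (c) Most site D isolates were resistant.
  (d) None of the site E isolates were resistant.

(a) site C: |A| = 5, |A ∩ B| = 3; needs |A ∩ B| / |A| > 2/5 — true.
(b) site A: |A| = 5, |A ∩ B| = 5; needs |A ∩ B| > 4 — true.
(c) site D: |A| = 7, |A ∩ B| = 4; needs |A ∩ B| > |A ∖ B| — true.
(d) site E: |A| = 6, |A ∩ B| = 1; needs A ∩ B = ∅ (|A ∩ B| = 0) — false.

3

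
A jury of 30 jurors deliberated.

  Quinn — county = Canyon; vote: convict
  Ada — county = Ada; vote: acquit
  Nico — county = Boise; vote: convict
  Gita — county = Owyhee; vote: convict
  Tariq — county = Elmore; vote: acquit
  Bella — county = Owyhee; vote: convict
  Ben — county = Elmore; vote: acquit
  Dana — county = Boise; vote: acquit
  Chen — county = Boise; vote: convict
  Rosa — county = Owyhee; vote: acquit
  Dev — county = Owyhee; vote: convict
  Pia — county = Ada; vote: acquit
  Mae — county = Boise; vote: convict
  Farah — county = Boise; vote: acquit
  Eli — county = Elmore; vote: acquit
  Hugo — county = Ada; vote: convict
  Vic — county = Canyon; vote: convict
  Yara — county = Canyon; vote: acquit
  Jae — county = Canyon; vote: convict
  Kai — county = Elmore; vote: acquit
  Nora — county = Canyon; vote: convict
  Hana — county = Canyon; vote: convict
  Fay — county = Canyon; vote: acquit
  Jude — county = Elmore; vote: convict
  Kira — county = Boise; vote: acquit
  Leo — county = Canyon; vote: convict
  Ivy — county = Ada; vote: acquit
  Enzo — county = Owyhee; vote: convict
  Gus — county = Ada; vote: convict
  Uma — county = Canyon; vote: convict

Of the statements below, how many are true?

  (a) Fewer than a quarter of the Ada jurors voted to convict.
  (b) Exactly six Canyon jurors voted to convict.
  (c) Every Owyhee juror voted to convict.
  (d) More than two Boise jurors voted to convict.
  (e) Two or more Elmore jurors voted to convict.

1

(a) Ada: |A| = 5, |A ∩ B| = 2; needs |A ∩ B| / |A| < 1/4 — false.
(b) Canyon: |A| = 9, |A ∩ B| = 7; needs |A ∩ B| = 6 — false.
(c) Owyhee: |A| = 5, |A ∩ B| = 4; needs A ⊆ B, i.e. every element of A is in B (|A ∖ B| = 0) — false.
(d) Boise: |A| = 6, |A ∩ B| = 3; needs |A ∩ B| > 2 — true.
(e) Elmore: |A| = 5, |A ∩ B| = 1; needs |A ∩ B| ≥ 2 — false.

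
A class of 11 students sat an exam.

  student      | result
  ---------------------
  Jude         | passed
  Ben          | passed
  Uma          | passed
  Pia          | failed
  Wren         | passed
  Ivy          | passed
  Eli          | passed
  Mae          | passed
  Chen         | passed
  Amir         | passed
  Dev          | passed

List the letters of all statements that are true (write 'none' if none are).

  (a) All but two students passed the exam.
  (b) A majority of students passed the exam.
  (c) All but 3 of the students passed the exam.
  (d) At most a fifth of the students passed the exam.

|A| = 11, |A ∩ B| = 10, |A ∖ B| = 1.
(a) |A ∖ B| = 2: fails.
(b) |A ∩ B| > |A ∖ B|: holds.
(c) |A ∖ B| = 3: fails.
(d) |A ∩ B| / |A| ≤ 1/5: fails.

(b)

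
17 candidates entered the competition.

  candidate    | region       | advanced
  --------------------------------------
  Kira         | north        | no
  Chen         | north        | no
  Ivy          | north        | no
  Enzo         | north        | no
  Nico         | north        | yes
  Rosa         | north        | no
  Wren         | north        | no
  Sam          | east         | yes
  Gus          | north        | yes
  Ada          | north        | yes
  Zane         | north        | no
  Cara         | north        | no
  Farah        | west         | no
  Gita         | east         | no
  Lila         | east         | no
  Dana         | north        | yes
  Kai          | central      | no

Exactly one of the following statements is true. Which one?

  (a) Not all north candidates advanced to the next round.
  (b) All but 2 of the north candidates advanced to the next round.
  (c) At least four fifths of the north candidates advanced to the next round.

(a)

|A| = 12, |A ∩ B| = 4, |A ∖ B| = 8.
(a) requires A ⊄ B (|A ∖ B| ≥ 1): true.
(b) requires |A ∖ B| = 2: false.
(c) requires |A ∩ B| / |A| ≥ 4/5: false.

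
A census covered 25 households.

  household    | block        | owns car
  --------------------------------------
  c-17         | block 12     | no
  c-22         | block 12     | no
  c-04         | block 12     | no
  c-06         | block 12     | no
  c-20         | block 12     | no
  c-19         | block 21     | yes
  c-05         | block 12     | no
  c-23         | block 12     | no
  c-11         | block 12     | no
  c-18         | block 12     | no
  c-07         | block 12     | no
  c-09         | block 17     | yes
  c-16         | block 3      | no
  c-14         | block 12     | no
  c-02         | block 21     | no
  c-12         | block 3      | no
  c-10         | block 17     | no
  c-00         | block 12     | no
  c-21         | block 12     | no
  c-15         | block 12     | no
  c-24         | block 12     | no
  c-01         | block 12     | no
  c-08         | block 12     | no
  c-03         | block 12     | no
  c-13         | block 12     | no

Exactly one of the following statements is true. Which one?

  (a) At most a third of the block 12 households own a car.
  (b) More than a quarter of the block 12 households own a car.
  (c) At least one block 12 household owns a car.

(a)

|A| = 19, |A ∩ B| = 0, |A ∖ B| = 19.
(a) requires |A ∩ B| / |A| ≤ 1/3: true.
(b) requires |A ∩ B| / |A| > 1/4: false.
(c) requires A ∩ B ≠ ∅ (|A ∩ B| ≥ 1): false.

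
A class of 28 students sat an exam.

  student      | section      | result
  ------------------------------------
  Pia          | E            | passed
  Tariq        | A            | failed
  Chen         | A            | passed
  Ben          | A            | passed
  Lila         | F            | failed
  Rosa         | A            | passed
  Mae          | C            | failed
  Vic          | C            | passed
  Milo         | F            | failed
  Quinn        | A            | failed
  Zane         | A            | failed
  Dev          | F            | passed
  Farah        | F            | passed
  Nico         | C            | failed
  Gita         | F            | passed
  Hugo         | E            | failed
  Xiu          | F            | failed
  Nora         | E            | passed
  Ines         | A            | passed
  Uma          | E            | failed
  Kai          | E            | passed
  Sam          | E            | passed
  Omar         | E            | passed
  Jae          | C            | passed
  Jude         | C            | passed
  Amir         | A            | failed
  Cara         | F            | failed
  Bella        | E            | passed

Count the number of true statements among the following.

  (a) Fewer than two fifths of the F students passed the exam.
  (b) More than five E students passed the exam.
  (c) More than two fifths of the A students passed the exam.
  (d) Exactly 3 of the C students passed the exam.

3

(a) F: |A| = 7, |A ∩ B| = 3; needs |A ∩ B| / |A| < 2/5 — false.
(b) E: |A| = 8, |A ∩ B| = 6; needs |A ∩ B| > 5 — true.
(c) A: |A| = 8, |A ∩ B| = 4; needs |A ∩ B| / |A| > 2/5 — true.
(d) C: |A| = 5, |A ∩ B| = 3; needs |A ∩ B| = 3 — true.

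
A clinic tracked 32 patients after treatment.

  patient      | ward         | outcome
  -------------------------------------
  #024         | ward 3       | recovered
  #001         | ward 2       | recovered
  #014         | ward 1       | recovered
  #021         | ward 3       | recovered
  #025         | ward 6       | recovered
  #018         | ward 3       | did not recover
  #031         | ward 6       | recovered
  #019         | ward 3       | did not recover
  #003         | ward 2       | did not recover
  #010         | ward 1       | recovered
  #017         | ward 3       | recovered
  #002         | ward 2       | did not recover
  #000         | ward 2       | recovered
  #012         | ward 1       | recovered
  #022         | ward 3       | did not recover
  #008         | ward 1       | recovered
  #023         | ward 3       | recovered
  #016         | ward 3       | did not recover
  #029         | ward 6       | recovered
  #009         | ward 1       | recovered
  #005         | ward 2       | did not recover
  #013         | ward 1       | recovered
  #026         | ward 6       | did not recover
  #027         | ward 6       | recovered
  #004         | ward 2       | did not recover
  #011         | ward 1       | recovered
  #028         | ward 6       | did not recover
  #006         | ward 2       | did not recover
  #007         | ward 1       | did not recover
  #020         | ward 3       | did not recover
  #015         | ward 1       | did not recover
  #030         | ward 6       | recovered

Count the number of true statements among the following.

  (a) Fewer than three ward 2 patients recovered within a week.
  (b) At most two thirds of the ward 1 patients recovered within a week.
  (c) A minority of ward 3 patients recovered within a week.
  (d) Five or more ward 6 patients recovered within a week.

3

(a) ward 2: |A| = 7, |A ∩ B| = 2; needs |A ∩ B| < 3 — true.
(b) ward 1: |A| = 9, |A ∩ B| = 7; needs |A ∩ B| / |A| ≤ 2/3 — false.
(c) ward 3: |A| = 9, |A ∩ B| = 4; needs |A ∩ B| < |A ∖ B| — true.
(d) ward 6: |A| = 7, |A ∩ B| = 5; needs |A ∩ B| ≥ 5 — true.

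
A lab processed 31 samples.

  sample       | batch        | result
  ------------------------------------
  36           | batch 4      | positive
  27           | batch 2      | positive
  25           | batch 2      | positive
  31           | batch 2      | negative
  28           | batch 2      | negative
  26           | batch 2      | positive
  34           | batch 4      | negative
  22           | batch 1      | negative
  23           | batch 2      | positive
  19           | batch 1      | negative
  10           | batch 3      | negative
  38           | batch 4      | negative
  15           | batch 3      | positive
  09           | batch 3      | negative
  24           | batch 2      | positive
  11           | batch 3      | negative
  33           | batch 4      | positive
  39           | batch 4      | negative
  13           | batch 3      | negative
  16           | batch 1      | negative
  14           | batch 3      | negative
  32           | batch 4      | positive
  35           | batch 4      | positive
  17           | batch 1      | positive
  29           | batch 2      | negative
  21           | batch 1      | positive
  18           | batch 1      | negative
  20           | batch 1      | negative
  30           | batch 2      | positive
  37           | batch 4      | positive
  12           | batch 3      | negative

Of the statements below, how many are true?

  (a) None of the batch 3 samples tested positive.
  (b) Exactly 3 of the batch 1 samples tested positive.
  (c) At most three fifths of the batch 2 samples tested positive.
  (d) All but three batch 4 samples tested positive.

1

(a) batch 3: |A| = 7, |A ∩ B| = 1; needs A ∩ B = ∅ (|A ∩ B| = 0) — false.
(b) batch 1: |A| = 7, |A ∩ B| = 2; needs |A ∩ B| = 3 — false.
(c) batch 2: |A| = 9, |A ∩ B| = 6; needs |A ∩ B| / |A| ≤ 3/5 — false.
(d) batch 4: |A| = 8, |A ∩ B| = 5; needs |A ∖ B| = 3 — true.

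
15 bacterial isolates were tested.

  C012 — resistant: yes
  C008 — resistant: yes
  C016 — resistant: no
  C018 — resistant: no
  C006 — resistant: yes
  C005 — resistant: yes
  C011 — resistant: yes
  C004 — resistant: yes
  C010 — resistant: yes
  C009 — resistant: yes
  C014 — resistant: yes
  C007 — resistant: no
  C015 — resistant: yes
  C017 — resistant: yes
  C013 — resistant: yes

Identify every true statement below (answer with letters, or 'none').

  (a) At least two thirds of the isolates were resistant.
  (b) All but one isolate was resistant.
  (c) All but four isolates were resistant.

|A| = 15, |A ∩ B| = 12, |A ∖ B| = 3.
(a) |A ∩ B| / |A| ≥ 2/3: holds.
(b) |A ∖ B| = 1: fails.
(c) |A ∖ B| = 4: fails.

(a)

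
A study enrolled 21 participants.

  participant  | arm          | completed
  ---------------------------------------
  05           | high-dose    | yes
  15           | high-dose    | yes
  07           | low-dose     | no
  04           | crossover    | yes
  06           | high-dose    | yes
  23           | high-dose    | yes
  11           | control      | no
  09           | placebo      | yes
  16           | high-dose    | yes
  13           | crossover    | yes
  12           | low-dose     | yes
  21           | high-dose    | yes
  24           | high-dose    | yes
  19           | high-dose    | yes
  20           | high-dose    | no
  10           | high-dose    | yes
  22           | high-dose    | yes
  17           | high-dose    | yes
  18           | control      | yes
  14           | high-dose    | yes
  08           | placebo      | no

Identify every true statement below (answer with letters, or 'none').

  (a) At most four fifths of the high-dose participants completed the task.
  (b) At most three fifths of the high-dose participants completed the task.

none

|A| = 13, |A ∩ B| = 12, |A ∖ B| = 1.
(a) |A ∩ B| / |A| ≤ 4/5: fails.
(b) |A ∩ B| / |A| ≤ 3/5: fails.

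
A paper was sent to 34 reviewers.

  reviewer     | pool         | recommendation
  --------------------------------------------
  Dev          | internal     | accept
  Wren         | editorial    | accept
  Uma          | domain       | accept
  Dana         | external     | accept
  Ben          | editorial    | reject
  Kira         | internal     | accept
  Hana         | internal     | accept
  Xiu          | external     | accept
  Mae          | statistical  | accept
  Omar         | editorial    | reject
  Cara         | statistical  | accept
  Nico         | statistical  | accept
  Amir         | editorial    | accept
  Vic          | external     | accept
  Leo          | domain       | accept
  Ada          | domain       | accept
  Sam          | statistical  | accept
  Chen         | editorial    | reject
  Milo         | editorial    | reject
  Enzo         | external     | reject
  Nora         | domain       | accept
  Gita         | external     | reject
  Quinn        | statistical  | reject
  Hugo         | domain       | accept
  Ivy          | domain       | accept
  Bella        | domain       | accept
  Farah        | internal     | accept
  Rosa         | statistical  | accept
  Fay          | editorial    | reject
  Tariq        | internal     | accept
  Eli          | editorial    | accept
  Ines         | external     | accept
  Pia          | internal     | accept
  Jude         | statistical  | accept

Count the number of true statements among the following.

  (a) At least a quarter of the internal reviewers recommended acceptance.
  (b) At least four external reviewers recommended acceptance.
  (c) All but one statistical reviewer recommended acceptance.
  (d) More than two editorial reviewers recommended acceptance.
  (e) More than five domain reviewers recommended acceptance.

(a) internal: |A| = 6, |A ∩ B| = 6; needs |A ∩ B| / |A| ≥ 1/4 — true.
(b) external: |A| = 6, |A ∩ B| = 4; needs |A ∩ B| ≥ 4 — true.
(c) statistical: |A| = 7, |A ∩ B| = 6; needs |A ∖ B| = 1 — true.
(d) editorial: |A| = 8, |A ∩ B| = 3; needs |A ∩ B| > 2 — true.
(e) domain: |A| = 7, |A ∩ B| = 7; needs |A ∩ B| > 5 — true.

5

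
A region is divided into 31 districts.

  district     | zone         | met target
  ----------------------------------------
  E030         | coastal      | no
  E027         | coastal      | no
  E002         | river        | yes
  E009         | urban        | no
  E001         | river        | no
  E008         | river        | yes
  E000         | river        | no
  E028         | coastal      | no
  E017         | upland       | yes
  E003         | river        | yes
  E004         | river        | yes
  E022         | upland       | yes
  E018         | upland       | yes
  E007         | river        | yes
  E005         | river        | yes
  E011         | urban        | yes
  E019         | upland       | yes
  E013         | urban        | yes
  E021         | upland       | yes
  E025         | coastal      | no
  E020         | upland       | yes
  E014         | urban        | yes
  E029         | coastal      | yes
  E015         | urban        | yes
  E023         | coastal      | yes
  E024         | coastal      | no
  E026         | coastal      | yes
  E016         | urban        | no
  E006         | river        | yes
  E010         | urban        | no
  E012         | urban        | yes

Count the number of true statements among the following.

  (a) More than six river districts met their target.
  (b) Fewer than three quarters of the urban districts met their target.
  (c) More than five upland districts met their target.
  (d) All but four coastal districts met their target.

3

(a) river: |A| = 9, |A ∩ B| = 7; needs |A ∩ B| > 6 — true.
(b) urban: |A| = 8, |A ∩ B| = 5; needs |A ∩ B| / |A| < 3/4 — true.
(c) upland: |A| = 6, |A ∩ B| = 6; needs |A ∩ B| > 5 — true.
(d) coastal: |A| = 8, |A ∩ B| = 3; needs |A ∖ B| = 4 — false.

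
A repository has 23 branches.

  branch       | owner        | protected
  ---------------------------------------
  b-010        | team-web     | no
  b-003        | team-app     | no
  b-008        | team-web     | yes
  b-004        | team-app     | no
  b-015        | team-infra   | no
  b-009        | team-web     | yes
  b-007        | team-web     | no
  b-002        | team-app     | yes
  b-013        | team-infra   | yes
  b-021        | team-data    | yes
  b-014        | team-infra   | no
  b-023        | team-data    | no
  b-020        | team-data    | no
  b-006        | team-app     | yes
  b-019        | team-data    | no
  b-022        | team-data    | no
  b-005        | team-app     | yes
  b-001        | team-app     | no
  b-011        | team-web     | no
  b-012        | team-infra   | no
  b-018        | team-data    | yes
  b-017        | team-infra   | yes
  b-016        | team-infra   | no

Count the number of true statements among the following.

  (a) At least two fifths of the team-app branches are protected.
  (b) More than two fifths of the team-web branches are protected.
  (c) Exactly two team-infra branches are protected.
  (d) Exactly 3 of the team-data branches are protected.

2

(a) team-app: |A| = 6, |A ∩ B| = 3; needs |A ∩ B| / |A| ≥ 2/5 — true.
(b) team-web: |A| = 5, |A ∩ B| = 2; needs |A ∩ B| / |A| > 2/5 — false.
(c) team-infra: |A| = 6, |A ∩ B| = 2; needs |A ∩ B| = 2 — true.
(d) team-data: |A| = 6, |A ∩ B| = 2; needs |A ∩ B| = 3 — false.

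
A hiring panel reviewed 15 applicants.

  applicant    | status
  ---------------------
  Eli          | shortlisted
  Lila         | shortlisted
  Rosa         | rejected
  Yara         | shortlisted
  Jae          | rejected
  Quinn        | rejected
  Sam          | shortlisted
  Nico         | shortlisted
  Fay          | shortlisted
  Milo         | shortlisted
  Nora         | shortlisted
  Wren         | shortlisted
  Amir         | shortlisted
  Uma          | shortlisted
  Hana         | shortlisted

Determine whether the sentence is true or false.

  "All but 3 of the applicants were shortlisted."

True

The determiner here denotes the relation: |A ∖ B| = 3.
|A| = 15, |A ∩ B| = 12, |A ∖ B| = 3.
|A ∖ B| = 3, so the statement is true.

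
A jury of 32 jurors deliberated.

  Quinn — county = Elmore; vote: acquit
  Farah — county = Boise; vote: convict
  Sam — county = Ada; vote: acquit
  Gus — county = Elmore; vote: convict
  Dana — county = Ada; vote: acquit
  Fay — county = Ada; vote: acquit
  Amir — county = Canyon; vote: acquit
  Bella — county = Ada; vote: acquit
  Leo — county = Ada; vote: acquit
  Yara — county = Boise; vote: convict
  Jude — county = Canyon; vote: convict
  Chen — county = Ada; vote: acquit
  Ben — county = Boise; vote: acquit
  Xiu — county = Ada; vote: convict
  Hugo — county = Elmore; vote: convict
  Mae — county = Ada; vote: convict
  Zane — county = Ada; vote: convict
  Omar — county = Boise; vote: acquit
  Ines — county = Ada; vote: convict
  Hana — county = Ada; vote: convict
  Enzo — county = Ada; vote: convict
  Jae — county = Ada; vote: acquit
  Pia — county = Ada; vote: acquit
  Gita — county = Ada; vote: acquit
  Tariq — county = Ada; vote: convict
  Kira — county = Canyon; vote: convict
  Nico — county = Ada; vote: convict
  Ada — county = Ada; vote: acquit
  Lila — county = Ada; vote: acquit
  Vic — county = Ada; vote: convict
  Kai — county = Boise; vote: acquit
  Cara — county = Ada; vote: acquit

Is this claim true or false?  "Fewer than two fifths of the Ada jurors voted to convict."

False

'Fewer than two fifths of the Ada jurors voted to convict' holds iff |A ∩ B| / |A| < 2/5.
|A| = 21, |A ∩ B| = 9, |A ∖ B| = 12.
|A ∩ B|/|A| = 9/21, so the statement is false.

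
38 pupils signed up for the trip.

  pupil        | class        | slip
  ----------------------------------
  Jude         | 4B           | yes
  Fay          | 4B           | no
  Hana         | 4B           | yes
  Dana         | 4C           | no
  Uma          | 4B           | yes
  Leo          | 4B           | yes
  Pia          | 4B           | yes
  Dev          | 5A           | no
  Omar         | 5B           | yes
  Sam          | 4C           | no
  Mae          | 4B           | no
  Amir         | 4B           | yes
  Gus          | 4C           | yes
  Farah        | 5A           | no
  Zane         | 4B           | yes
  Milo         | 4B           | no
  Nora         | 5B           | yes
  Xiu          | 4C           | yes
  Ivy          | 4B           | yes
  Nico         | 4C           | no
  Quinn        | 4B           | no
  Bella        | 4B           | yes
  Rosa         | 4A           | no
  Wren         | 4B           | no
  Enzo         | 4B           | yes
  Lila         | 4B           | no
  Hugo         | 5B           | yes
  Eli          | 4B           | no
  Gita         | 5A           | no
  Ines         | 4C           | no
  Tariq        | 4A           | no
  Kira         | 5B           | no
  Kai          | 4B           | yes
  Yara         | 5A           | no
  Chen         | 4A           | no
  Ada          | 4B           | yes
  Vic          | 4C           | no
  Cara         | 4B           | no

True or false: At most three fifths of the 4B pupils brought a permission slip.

True

The determiner here denotes the relation: |A ∩ B| / |A| ≤ 3/5.
|A| = 20, |A ∩ B| = 12, |A ∖ B| = 8.
|A ∩ B|/|A| = 12/20, so the statement is true.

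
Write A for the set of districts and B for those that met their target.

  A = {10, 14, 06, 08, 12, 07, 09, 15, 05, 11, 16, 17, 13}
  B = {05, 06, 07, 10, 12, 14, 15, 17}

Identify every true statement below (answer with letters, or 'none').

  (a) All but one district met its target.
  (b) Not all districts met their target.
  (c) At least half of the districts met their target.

(b), (c)

|A| = 13, |A ∩ B| = 8, |A ∖ B| = 5.
(a) |A ∖ B| = 1: fails.
(b) A ⊄ B (|A ∖ B| ≥ 1): holds.
(c) |A ∩ B| ≥ |A ∖ B|: holds.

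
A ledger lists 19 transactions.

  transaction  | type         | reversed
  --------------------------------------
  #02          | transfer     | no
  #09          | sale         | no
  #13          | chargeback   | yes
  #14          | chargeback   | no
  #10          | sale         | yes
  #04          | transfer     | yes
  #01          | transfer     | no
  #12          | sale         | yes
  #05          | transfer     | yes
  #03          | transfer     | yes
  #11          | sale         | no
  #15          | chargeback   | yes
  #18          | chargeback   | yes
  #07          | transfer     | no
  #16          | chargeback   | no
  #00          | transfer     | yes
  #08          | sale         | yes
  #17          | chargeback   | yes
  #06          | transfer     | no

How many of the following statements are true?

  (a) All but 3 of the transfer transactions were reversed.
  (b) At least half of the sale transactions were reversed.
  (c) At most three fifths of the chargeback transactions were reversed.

(a) transfer: |A| = 8, |A ∩ B| = 4; needs |A ∖ B| = 3 — false.
(b) sale: |A| = 5, |A ∩ B| = 3; needs |A ∩ B| ≥ |A ∖ B| — true.
(c) chargeback: |A| = 6, |A ∩ B| = 4; needs |A ∩ B| / |A| ≤ 3/5 — false.

1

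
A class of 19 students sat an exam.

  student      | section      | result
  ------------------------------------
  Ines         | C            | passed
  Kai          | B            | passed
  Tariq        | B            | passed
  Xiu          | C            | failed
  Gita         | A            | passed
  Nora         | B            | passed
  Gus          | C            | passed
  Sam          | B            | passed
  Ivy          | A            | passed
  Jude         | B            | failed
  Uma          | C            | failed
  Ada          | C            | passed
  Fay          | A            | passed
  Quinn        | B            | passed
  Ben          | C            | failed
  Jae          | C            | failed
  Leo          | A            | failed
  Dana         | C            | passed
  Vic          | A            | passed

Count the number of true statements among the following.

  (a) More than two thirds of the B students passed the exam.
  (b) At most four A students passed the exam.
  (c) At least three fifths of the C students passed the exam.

2

(a) B: |A| = 6, |A ∩ B| = 5; needs |A ∩ B| / |A| > 2/3 — true.
(b) A: |A| = 5, |A ∩ B| = 4; needs |A ∩ B| ≤ 4 — true.
(c) C: |A| = 8, |A ∩ B| = 4; needs |A ∩ B| / |A| ≥ 3/5 — false.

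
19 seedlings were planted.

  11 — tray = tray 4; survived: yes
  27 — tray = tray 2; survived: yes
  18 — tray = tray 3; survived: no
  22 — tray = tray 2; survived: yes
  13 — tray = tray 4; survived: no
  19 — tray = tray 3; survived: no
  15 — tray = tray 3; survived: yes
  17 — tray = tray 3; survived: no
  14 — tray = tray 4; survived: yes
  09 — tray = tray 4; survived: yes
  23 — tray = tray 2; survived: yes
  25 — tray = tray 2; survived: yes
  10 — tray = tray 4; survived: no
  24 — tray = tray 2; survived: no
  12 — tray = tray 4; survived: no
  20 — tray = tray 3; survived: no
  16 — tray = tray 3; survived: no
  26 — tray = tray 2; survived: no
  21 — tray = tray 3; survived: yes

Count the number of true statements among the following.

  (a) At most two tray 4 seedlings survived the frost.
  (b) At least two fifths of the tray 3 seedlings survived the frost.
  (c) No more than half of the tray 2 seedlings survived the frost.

0

(a) tray 4: |A| = 6, |A ∩ B| = 3; needs |A ∩ B| ≤ 2 — false.
(b) tray 3: |A| = 7, |A ∩ B| = 2; needs |A ∩ B| / |A| ≥ 2/5 — false.
(c) tray 2: |A| = 6, |A ∩ B| = 4; needs |A ∩ B| ≤ |A ∖ B| — false.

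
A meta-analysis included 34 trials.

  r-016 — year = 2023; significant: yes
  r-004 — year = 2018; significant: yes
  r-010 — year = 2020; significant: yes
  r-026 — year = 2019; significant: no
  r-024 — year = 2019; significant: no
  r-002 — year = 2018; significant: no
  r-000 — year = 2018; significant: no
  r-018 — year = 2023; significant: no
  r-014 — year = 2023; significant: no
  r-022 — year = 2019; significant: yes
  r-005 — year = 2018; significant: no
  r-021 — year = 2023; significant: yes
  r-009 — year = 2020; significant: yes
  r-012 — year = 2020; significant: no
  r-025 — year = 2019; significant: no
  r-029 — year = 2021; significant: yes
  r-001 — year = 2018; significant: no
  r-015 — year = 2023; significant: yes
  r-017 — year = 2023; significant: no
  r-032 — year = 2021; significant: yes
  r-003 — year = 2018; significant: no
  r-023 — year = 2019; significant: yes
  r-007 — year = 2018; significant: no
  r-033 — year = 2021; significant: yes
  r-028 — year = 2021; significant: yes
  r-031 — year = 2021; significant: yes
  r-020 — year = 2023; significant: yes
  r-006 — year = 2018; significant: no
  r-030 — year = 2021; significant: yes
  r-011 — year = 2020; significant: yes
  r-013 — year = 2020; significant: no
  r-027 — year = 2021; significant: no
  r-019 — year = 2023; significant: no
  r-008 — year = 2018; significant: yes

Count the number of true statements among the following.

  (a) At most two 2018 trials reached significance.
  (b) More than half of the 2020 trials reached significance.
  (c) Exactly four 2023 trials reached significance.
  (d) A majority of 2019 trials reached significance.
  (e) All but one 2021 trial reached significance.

(a) 2018: |A| = 9, |A ∩ B| = 2; needs |A ∩ B| ≤ 2 — true.
(b) 2020: |A| = 5, |A ∩ B| = 3; needs |A ∩ B| > |A ∖ B| — true.
(c) 2023: |A| = 8, |A ∩ B| = 4; needs |A ∩ B| = 4 — true.
(d) 2019: |A| = 5, |A ∩ B| = 2; needs |A ∩ B| > |A ∖ B| — false.
(e) 2021: |A| = 7, |A ∩ B| = 6; needs |A ∖ B| = 1 — true.

4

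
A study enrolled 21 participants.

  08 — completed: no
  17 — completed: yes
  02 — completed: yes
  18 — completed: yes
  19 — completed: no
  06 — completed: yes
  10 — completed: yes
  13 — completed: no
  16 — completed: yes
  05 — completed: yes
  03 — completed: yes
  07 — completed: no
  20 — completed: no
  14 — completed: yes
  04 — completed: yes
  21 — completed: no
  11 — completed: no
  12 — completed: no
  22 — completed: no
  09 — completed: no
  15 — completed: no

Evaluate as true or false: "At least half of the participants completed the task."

'At least half of the participants completed the task' holds iff |A ∩ B| ≥ |A ∖ B|.
|A| = 21, |A ∩ B| = 10, |A ∖ B| = 11.
10 < 11, so the statement is false.

False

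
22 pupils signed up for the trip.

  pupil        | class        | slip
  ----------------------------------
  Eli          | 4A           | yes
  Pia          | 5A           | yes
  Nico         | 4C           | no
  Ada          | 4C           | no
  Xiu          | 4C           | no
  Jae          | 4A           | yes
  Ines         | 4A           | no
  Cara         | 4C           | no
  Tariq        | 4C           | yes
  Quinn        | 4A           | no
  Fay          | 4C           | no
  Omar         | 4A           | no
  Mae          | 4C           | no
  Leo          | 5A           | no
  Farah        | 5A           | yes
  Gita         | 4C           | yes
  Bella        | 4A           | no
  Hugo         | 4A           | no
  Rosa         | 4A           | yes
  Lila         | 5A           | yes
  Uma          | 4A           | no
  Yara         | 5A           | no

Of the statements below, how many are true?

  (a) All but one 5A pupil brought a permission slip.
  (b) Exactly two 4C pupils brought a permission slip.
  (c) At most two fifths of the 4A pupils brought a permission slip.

(a) 5A: |A| = 5, |A ∩ B| = 3; needs |A ∖ B| = 1 — false.
(b) 4C: |A| = 8, |A ∩ B| = 2; needs |A ∩ B| = 2 — true.
(c) 4A: |A| = 9, |A ∩ B| = 3; needs |A ∩ B| / |A| ≤ 2/5 — true.

2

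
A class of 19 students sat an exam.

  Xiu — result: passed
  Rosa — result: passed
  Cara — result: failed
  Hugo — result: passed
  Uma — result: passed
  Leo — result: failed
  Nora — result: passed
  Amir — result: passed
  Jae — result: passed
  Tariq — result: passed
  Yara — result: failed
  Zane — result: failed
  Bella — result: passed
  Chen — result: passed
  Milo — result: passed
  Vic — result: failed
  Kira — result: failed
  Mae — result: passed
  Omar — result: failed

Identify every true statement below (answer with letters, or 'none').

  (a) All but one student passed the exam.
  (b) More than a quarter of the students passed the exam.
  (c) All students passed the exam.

|A| = 19, |A ∩ B| = 12, |A ∖ B| = 7.
(a) |A ∖ B| = 1: fails.
(b) |A ∩ B| / |A| > 1/4: holds.
(c) A ⊆ B, i.e. every element of A is in B (|A ∖ B| = 0): fails.

(b)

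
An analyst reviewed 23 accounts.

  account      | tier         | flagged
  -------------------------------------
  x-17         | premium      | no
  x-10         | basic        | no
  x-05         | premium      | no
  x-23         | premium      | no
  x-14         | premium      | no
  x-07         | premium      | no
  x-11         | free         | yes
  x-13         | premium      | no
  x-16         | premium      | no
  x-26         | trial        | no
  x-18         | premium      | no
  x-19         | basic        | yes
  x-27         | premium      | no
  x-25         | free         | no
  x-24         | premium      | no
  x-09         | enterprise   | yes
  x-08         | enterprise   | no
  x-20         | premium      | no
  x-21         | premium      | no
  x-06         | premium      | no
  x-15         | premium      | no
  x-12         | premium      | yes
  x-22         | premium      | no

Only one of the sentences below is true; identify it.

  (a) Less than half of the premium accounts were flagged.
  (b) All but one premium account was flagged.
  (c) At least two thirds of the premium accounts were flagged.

(a)

|A| = 16, |A ∩ B| = 1, |A ∖ B| = 15.
(a) requires |A ∩ B| < |A ∖ B|: true.
(b) requires |A ∖ B| = 1: false.
(c) requires |A ∩ B| / |A| ≥ 2/3: false.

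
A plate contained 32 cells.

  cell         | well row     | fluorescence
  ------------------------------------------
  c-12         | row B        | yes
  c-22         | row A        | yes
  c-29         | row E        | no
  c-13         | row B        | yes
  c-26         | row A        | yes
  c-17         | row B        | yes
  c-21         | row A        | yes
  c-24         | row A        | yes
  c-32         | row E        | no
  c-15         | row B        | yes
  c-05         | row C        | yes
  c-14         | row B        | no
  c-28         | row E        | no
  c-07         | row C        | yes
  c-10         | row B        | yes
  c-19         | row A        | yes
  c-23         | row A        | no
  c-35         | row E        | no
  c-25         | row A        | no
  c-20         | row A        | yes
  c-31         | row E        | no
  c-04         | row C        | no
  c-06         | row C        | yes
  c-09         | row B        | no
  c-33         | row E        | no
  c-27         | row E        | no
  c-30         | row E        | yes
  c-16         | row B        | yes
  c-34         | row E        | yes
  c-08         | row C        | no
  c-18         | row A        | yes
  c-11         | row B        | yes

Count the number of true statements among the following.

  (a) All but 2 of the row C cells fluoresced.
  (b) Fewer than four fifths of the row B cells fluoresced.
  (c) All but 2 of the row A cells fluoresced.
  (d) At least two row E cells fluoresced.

(a) row C: |A| = 5, |A ∩ B| = 3; needs |A ∖ B| = 2 — true.
(b) row B: |A| = 9, |A ∩ B| = 7; needs |A ∩ B| / |A| < 4/5 — true.
(c) row A: |A| = 9, |A ∩ B| = 7; needs |A ∖ B| = 2 — true.
(d) row E: |A| = 9, |A ∩ B| = 2; needs |A ∩ B| ≥ 2 — true.

4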